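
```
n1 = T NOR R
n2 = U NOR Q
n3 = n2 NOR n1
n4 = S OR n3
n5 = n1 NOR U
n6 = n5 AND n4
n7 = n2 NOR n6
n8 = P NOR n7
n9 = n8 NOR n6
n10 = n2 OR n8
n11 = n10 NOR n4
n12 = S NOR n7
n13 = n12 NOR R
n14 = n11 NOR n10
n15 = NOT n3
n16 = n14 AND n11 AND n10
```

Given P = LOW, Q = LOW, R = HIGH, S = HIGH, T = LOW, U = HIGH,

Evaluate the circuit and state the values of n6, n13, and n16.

n6 = LOW; n13 = LOW; n16 = LOW

n1 = T NOR R = LOW NOR HIGH = LOW
n2 = U NOR Q = HIGH NOR LOW = LOW
n3 = n2 NOR n1 = LOW NOR LOW = HIGH
n4 = S OR n3 = HIGH OR HIGH = HIGH
n5 = n1 NOR U = LOW NOR HIGH = LOW
n6 = n5 AND n4 = LOW AND HIGH = LOW
n7 = n2 NOR n6 = LOW NOR LOW = HIGH
n8 = P NOR n7 = LOW NOR HIGH = LOW
n10 = n2 OR n8 = LOW OR LOW = LOW
n11 = n10 NOR n4 = LOW NOR HIGH = LOW
n12 = S NOR n7 = HIGH NOR HIGH = LOW
n13 = n12 NOR R = LOW NOR HIGH = LOW
n14 = n11 NOR n10 = LOW NOR LOW = HIGH
n16 = n14 AND n11 AND n10 = HIGH AND LOW AND LOW = LOW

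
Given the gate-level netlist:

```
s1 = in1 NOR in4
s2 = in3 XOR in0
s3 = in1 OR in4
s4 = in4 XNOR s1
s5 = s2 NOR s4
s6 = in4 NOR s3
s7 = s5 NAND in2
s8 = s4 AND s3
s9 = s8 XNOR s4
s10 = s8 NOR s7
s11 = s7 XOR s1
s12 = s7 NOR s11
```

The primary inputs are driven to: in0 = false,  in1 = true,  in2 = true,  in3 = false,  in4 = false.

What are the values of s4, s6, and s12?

s4 = true  s6 = false  s12 = false

s1 = in1 NOR in4 = true NOR false = false
s2 = in3 XOR in0 = false XOR false = false
s3 = in1 OR in4 = true OR false = true
s4 = in4 XNOR s1 = false XNOR false = true
s5 = s2 NOR s4 = false NOR true = false
s6 = in4 NOR s3 = false NOR true = false
s7 = s5 NAND in2 = false NAND true = true
s11 = s7 XOR s1 = true XOR false = true
s12 = s7 NOR s11 = true NOR true = false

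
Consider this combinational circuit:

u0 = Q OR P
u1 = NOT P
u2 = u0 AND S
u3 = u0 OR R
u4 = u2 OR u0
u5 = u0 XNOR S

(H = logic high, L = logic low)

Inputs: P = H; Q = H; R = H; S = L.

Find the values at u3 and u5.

u3 = H, u5 = L

u0 = Q OR P = H OR H = H
u3 = u0 OR R = H OR H = H
u5 = u0 XNOR S = H XNOR L = L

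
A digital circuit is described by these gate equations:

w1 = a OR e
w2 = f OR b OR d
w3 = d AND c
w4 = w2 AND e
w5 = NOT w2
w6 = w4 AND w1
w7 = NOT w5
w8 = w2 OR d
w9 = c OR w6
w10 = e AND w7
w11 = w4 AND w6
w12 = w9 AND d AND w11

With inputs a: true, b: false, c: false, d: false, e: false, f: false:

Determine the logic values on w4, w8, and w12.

w1 = a OR e = true OR false = true
w2 = f OR b OR d = false OR false OR false = false
w4 = w2 AND e = false AND false = false
w6 = w4 AND w1 = false AND true = false
w8 = w2 OR d = false OR false = false
w9 = c OR w6 = false OR false = false
w11 = w4 AND w6 = false AND false = false
w12 = w9 AND d AND w11 = false AND false AND false = false

w4 = false, w8 = false, w12 = false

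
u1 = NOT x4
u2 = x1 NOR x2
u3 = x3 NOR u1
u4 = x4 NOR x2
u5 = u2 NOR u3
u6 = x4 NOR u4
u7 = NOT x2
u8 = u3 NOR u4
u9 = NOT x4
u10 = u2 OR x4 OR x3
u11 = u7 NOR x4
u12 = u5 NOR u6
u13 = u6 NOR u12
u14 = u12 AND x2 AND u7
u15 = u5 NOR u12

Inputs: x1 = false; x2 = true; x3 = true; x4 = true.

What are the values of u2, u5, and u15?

u1 = NOT x4 = NOT true = false
u2 = x1 NOR x2 = false NOR true = false
u3 = x3 NOR u1 = true NOR false = false
u4 = x4 NOR x2 = true NOR true = false
u5 = u2 NOR u3 = false NOR false = true
u6 = x4 NOR u4 = true NOR false = false
u12 = u5 NOR u6 = true NOR false = false
u15 = u5 NOR u12 = true NOR false = false

u2 = false  u5 = true  u15 = false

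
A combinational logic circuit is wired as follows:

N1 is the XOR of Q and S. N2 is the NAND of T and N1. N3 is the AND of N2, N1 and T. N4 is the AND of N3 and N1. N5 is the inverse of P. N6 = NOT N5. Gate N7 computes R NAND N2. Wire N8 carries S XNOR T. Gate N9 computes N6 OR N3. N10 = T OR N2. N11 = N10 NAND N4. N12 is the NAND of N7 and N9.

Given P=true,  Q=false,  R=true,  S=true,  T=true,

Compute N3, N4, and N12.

N3 = false  N4 = false  N12 = false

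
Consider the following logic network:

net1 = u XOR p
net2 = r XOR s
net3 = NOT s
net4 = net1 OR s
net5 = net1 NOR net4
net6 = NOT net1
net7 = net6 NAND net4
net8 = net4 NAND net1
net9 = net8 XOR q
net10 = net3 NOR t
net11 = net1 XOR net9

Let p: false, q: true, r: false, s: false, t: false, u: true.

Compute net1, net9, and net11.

net1 = true  net9 = true  net11 = false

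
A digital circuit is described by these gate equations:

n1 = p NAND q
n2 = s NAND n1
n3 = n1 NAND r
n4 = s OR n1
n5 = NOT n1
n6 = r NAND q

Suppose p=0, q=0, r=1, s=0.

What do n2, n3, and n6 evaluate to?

n1 = p NAND q = 0 NAND 0 = 1
n2 = s NAND n1 = 0 NAND 1 = 1
n3 = n1 NAND r = 1 NAND 1 = 0
n6 = r NAND q = 1 NAND 0 = 1

n2 = 1; n3 = 0; n6 = 1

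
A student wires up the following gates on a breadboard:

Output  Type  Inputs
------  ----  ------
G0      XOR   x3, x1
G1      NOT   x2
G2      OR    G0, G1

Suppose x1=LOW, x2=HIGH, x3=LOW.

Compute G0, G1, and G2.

G0 = x3 XOR x1 = LOW XOR LOW = LOW
G1 = NOT x2 = NOT HIGH = LOW
G2 = G0 OR G1 = LOW OR LOW = LOW

G0 = LOW  G1 = LOW  G2 = LOW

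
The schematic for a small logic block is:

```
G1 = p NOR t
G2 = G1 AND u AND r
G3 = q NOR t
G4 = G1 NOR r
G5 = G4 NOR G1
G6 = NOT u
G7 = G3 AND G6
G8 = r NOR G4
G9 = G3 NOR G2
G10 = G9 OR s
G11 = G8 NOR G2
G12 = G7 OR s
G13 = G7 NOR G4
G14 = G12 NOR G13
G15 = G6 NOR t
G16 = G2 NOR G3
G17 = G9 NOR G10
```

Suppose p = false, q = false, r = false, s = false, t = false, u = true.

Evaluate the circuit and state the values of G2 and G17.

G1 = p NOR t = false NOR false = true
G2 = G1 AND u AND r = true AND true AND false = false
G3 = q NOR t = false NOR false = true
G9 = G3 NOR G2 = true NOR false = false
G10 = G9 OR s = false OR false = false
G17 = G9 NOR G10 = false NOR false = true

G2 = false, G17 = true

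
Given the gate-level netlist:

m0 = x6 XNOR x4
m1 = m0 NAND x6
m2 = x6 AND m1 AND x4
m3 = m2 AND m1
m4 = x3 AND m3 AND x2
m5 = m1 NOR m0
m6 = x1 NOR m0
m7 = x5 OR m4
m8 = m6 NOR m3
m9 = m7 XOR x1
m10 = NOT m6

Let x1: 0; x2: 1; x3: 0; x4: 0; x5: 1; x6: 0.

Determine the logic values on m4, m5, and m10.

m0 = x6 XNOR x4 = 0 XNOR 0 = 1
m1 = m0 NAND x6 = 1 NAND 0 = 1
m2 = x6 AND m1 AND x4 = 0 AND 1 AND 0 = 0
m3 = m2 AND m1 = 0 AND 1 = 0
m4 = x3 AND m3 AND x2 = 0 AND 0 AND 1 = 0
m5 = m1 NOR m0 = 1 NOR 1 = 0
m6 = x1 NOR m0 = 0 NOR 1 = 0
m10 = NOT m6 = NOT 0 = 1

m4 = 0, m5 = 0, m10 = 1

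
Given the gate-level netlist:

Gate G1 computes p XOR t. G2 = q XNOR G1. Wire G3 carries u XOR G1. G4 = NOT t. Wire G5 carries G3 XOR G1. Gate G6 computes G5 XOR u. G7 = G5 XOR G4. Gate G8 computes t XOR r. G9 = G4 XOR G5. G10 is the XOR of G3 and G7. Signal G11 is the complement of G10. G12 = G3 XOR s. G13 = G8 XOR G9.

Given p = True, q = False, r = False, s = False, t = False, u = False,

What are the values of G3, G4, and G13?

G1 = p XOR t = True XOR False = True
G3 = u XOR G1 = False XOR True = True
G4 = NOT t = NOT False = True
G5 = G3 XOR G1 = True XOR True = False
G8 = t XOR r = False XOR False = False
G9 = G4 XOR G5 = True XOR False = True
G13 = G8 XOR G9 = False XOR True = True

G3 = True, G4 = True, G13 = True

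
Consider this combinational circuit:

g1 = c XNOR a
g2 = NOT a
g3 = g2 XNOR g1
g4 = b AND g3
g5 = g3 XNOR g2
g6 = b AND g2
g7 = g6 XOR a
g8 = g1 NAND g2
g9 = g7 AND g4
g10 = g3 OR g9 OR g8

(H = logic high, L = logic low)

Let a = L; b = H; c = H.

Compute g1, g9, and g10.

g1 = L, g9 = L, g10 = H

g1 = c XNOR a = H XNOR L = L
g2 = NOT a = NOT L = H
g3 = g2 XNOR g1 = H XNOR L = L
g4 = b AND g3 = H AND L = L
g6 = b AND g2 = H AND H = H
g7 = g6 XOR a = H XOR L = H
g8 = g1 NAND g2 = L NAND H = H
g9 = g7 AND g4 = H AND L = L
g10 = g3 OR g9 OR g8 = L OR L OR H = H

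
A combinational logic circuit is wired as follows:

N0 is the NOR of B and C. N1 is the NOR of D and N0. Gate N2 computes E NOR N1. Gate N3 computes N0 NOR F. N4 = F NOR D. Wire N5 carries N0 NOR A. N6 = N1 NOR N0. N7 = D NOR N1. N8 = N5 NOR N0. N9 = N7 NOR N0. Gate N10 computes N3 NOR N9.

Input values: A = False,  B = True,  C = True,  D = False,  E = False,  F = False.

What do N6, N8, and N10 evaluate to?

N0 = B NOR C = True NOR True = False
N1 = D NOR N0 = False NOR False = True
N3 = N0 NOR F = False NOR False = True
N5 = N0 NOR A = False NOR False = True
N6 = N1 NOR N0 = True NOR False = False
N7 = D NOR N1 = False NOR True = False
N8 = N5 NOR N0 = True NOR False = False
N9 = N7 NOR N0 = False NOR False = True
N10 = N3 NOR N9 = True NOR True = False

N6 = False  N8 = False  N10 = False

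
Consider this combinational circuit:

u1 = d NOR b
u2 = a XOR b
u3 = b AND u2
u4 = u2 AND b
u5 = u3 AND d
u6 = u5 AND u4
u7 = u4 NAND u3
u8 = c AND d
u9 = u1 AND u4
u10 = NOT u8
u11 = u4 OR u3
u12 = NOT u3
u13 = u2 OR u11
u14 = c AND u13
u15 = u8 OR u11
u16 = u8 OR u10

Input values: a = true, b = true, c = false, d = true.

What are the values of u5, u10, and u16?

u5 = false  u10 = true  u16 = true

u2 = a XOR b = true XOR true = false
u3 = b AND u2 = true AND false = false
u5 = u3 AND d = false AND true = false
u8 = c AND d = false AND true = false
u10 = NOT u8 = NOT false = true
u16 = u8 OR u10 = false OR true = true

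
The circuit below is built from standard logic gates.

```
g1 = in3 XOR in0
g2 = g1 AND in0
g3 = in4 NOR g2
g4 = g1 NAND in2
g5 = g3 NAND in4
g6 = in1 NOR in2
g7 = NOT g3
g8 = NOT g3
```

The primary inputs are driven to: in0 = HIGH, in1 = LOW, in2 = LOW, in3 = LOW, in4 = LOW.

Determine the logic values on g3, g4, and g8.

g3 = LOW, g4 = HIGH, g8 = HIGH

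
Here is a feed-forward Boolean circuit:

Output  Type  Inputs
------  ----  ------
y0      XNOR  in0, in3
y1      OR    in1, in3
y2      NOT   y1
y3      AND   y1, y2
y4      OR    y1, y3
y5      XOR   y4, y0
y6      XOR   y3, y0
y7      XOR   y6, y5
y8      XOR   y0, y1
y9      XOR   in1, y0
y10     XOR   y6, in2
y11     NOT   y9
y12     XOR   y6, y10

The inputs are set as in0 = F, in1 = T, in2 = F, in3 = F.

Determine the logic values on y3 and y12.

y3 = F  y12 = F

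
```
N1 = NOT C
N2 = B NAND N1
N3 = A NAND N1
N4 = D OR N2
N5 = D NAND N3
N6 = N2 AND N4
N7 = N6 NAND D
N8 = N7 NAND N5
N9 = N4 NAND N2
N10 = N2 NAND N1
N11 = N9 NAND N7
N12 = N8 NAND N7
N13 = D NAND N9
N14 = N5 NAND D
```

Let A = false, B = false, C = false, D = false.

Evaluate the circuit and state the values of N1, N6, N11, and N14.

N1 = NOT C = NOT false = true
N2 = B NAND N1 = false NAND true = true
N3 = A NAND N1 = false NAND true = true
N4 = D OR N2 = false OR true = true
N5 = D NAND N3 = false NAND true = true
N6 = N2 AND N4 = true AND true = true
N7 = N6 NAND D = true NAND false = true
N9 = N4 NAND N2 = true NAND true = false
N11 = N9 NAND N7 = false NAND true = true
N14 = N5 NAND D = true NAND false = true

N1 = true  N6 = true  N11 = true  N14 = true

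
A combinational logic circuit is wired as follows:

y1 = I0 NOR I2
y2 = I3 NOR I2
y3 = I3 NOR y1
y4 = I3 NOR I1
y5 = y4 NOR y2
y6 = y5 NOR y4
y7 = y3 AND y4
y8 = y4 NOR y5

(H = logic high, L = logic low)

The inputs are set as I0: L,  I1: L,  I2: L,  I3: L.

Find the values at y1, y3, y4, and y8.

y1 = I0 NOR I2 = L NOR L = H
y2 = I3 NOR I2 = L NOR L = H
y3 = I3 NOR y1 = L NOR H = L
y4 = I3 NOR I1 = L NOR L = H
y5 = y4 NOR y2 = H NOR H = L
y8 = y4 NOR y5 = H NOR L = L

y1 = H, y3 = L, y4 = H, y8 = L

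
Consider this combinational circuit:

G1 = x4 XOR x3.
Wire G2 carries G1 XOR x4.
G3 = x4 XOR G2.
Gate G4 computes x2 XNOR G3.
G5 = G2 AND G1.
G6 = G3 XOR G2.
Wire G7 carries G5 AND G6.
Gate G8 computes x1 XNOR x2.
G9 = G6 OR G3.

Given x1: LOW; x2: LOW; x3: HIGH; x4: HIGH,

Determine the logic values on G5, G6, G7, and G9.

G1 = x4 XOR x3 = HIGH XOR HIGH = LOW
G2 = G1 XOR x4 = LOW XOR HIGH = HIGH
G3 = x4 XOR G2 = HIGH XOR HIGH = LOW
G5 = G2 AND G1 = HIGH AND LOW = LOW
G6 = G3 XOR G2 = LOW XOR HIGH = HIGH
G7 = G5 AND G6 = LOW AND HIGH = LOW
G9 = G6 OR G3 = HIGH OR LOW = HIGH

G5 = LOW; G6 = HIGH; G7 = LOW; G9 = HIGH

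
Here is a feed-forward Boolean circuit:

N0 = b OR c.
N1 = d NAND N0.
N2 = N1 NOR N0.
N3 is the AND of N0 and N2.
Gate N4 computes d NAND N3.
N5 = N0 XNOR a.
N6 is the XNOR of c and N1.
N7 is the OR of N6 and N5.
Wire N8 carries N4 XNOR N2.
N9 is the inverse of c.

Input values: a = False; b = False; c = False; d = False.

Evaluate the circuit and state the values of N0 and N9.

N0 = b OR c = False OR False = False
N9 = NOT c = NOT False = True

N0 = False  N9 = True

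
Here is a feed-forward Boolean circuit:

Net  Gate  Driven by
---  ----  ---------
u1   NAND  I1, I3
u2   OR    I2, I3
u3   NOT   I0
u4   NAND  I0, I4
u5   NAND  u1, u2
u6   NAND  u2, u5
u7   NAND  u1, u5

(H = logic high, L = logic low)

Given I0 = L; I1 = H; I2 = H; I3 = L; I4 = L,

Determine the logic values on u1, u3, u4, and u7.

u1 = H, u3 = H, u4 = H, u7 = H

u1 = I1 NAND I3 = H NAND L = H
u2 = I2 OR I3 = H OR L = H
u3 = NOT I0 = NOT L = H
u4 = I0 NAND I4 = L NAND L = H
u5 = u1 NAND u2 = H NAND H = L
u7 = u1 NAND u5 = H NAND L = H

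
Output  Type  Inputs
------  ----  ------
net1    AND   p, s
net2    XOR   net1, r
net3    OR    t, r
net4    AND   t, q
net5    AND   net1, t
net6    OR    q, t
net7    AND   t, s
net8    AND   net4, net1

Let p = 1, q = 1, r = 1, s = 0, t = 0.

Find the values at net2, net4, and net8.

net2 = 1  net4 = 0  net8 = 0

net1 = p AND s = 1 AND 0 = 0
net2 = net1 XOR r = 0 XOR 1 = 1
net4 = t AND q = 0 AND 1 = 0
net8 = net4 AND net1 = 0 AND 0 = 0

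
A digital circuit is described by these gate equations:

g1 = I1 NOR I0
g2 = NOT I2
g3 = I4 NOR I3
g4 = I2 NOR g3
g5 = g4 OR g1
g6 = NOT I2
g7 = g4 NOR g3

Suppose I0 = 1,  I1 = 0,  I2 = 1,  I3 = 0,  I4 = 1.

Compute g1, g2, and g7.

g1 = 0, g2 = 0, g7 = 1

g1 = I1 NOR I0 = 0 NOR 1 = 0
g2 = NOT I2 = NOT 1 = 0
g3 = I4 NOR I3 = 1 NOR 0 = 0
g4 = I2 NOR g3 = 1 NOR 0 = 0
g7 = g4 NOR g3 = 0 NOR 0 = 1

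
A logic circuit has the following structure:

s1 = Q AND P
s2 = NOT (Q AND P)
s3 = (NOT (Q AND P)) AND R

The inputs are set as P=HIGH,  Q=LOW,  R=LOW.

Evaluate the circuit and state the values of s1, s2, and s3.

s1 = LOW AND HIGH = LOW
s2 = NOT (LOW AND HIGH) = HIGH
s3 = (NOT (LOW AND HIGH)) AND LOW = LOW

s1 = LOW  s2 = HIGH  s3 = LOW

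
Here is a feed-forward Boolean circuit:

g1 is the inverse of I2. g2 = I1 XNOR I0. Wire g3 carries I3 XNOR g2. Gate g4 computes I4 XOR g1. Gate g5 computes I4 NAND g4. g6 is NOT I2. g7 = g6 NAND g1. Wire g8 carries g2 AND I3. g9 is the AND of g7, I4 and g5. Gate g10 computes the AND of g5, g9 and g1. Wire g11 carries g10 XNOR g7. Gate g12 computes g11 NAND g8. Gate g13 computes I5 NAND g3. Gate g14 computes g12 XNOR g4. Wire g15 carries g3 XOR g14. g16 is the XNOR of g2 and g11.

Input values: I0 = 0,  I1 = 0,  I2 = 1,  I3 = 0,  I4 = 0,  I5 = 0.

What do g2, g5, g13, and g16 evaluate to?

g2 = 1, g5 = 1, g13 = 1, g16 = 0

g1 = NOT I2 = NOT 1 = 0
g2 = I1 XNOR I0 = 0 XNOR 0 = 1
g3 = I3 XNOR g2 = 0 XNOR 1 = 0
g4 = I4 XOR g1 = 0 XOR 0 = 0
g5 = I4 NAND g4 = 0 NAND 0 = 1
g6 = NOT I2 = NOT 1 = 0
g7 = g6 NAND g1 = 0 NAND 0 = 1
g9 = g7 AND I4 AND g5 = 1 AND 0 AND 1 = 0
g10 = g5 AND g9 AND g1 = 1 AND 0 AND 0 = 0
g11 = g10 XNOR g7 = 0 XNOR 1 = 0
g13 = I5 NAND g3 = 0 NAND 0 = 1
g16 = g2 XNOR g11 = 1 XNOR 0 = 0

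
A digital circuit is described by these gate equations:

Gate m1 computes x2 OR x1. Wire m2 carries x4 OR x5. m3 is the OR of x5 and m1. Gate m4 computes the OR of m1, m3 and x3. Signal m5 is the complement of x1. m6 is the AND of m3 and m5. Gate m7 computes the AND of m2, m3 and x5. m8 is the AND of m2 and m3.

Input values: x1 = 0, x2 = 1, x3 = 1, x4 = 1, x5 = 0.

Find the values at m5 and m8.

m1 = x2 OR x1 = 1 OR 0 = 1
m2 = x4 OR x5 = 1 OR 0 = 1
m3 = x5 OR m1 = 0 OR 1 = 1
m5 = NOT x1 = NOT 0 = 1
m8 = m2 AND m3 = 1 AND 1 = 1

m5 = 1  m8 = 1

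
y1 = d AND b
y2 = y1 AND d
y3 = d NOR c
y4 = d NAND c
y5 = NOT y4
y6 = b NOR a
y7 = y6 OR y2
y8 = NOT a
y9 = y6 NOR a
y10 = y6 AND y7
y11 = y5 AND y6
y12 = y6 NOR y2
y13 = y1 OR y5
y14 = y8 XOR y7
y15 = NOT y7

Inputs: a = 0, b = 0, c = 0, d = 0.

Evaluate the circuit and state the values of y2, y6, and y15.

y1 = d AND b = 0 AND 0 = 0
y2 = y1 AND d = 0 AND 0 = 0
y6 = b NOR a = 0 NOR 0 = 1
y7 = y6 OR y2 = 1 OR 0 = 1
y15 = NOT y7 = NOT 1 = 0

y2 = 0; y6 = 1; y15 = 0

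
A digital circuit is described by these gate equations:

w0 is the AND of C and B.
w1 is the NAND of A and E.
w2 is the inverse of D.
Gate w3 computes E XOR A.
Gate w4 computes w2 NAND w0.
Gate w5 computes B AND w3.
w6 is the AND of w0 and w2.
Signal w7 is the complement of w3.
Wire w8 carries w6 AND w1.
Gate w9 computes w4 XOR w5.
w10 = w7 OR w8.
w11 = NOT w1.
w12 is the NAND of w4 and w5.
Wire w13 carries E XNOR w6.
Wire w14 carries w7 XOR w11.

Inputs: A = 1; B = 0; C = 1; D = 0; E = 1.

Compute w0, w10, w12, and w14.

w0 = C AND B = 1 AND 0 = 0
w1 = A NAND E = 1 NAND 1 = 0
w2 = NOT D = NOT 0 = 1
w3 = E XOR A = 1 XOR 1 = 0
w4 = w2 NAND w0 = 1 NAND 0 = 1
w5 = B AND w3 = 0 AND 0 = 0
w6 = w0 AND w2 = 0 AND 1 = 0
w7 = NOT w3 = NOT 0 = 1
w8 = w6 AND w1 = 0 AND 0 = 0
w10 = w7 OR w8 = 1 OR 0 = 1
w11 = NOT w1 = NOT 0 = 1
w12 = w4 NAND w5 = 1 NAND 0 = 1
w14 = w7 XOR w11 = 1 XOR 1 = 0

w0 = 0; w10 = 1; w12 = 1; w14 = 0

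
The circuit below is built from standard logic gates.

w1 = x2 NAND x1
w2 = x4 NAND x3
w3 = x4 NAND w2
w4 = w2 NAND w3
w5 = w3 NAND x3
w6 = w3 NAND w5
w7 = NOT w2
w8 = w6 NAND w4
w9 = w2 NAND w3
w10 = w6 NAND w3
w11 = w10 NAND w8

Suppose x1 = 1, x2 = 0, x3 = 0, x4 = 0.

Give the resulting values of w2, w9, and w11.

w2 = x4 NAND x3 = 0 NAND 0 = 1
w3 = x4 NAND w2 = 0 NAND 1 = 1
w4 = w2 NAND w3 = 1 NAND 1 = 0
w5 = w3 NAND x3 = 1 NAND 0 = 1
w6 = w3 NAND w5 = 1 NAND 1 = 0
w8 = w6 NAND w4 = 0 NAND 0 = 1
w9 = w2 NAND w3 = 1 NAND 1 = 0
w10 = w6 NAND w3 = 0 NAND 1 = 1
w11 = w10 NAND w8 = 1 NAND 1 = 0

w2 = 1  w9 = 0  w11 = 0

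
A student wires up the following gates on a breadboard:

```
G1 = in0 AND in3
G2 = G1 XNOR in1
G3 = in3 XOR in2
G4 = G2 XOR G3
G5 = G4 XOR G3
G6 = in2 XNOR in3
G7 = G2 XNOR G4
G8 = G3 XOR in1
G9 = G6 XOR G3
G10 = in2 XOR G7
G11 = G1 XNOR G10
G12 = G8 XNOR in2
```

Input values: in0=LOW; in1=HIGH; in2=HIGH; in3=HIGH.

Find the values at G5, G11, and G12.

G5 = LOW; G11 = HIGH; G12 = HIGH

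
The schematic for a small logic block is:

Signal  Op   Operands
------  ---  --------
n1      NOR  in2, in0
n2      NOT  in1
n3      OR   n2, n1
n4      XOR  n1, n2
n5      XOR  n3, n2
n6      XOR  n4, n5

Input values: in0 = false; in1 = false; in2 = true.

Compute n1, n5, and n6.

n1 = false  n5 = false  n6 = true

n1 = in2 NOR in0 = true NOR false = false
n2 = NOT in1 = NOT false = true
n3 = n2 OR n1 = true OR false = true
n4 = n1 XOR n2 = false XOR true = true
n5 = n3 XOR n2 = true XOR true = false
n6 = n4 XOR n5 = true XOR false = true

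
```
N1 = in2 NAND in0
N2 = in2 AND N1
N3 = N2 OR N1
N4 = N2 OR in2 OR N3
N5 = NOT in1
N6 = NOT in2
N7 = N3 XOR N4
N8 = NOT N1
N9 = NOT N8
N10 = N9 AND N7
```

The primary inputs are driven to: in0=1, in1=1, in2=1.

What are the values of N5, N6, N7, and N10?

N5 = 0, N6 = 0, N7 = 1, N10 = 0

N1 = in2 NAND in0 = 1 NAND 1 = 0
N2 = in2 AND N1 = 1 AND 0 = 0
N3 = N2 OR N1 = 0 OR 0 = 0
N4 = N2 OR in2 OR N3 = 0 OR 1 OR 0 = 1
N5 = NOT in1 = NOT 1 = 0
N6 = NOT in2 = NOT 1 = 0
N7 = N3 XOR N4 = 0 XOR 1 = 1
N8 = NOT N1 = NOT 0 = 1
N9 = NOT N8 = NOT 1 = 0
N10 = N9 AND N7 = 0 AND 1 = 0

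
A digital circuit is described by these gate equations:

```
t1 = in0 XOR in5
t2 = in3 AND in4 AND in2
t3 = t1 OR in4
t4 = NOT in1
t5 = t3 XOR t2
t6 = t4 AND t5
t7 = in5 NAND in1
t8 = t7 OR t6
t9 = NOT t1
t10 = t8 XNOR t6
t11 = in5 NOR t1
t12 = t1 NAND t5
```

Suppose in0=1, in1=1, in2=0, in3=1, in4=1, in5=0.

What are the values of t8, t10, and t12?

t8 = 1; t10 = 0; t12 = 0

t1 = in0 XOR in5 = 1 XOR 0 = 1
t2 = in3 AND in4 AND in2 = 1 AND 1 AND 0 = 0
t3 = t1 OR in4 = 1 OR 1 = 1
t4 = NOT in1 = NOT 1 = 0
t5 = t3 XOR t2 = 1 XOR 0 = 1
t6 = t4 AND t5 = 0 AND 1 = 0
t7 = in5 NAND in1 = 0 NAND 1 = 1
t8 = t7 OR t6 = 1 OR 0 = 1
t10 = t8 XNOR t6 = 1 XNOR 0 = 0
t12 = t1 NAND t5 = 1 NAND 1 = 0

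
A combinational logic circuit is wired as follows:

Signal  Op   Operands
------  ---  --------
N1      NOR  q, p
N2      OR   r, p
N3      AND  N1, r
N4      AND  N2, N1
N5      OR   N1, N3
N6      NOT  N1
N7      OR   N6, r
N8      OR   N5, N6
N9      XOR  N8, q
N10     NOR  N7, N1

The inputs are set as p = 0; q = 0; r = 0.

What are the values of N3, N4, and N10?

N1 = q NOR p = 0 NOR 0 = 1
N2 = r OR p = 0 OR 0 = 0
N3 = N1 AND r = 1 AND 0 = 0
N4 = N2 AND N1 = 0 AND 1 = 0
N6 = NOT N1 = NOT 1 = 0
N7 = N6 OR r = 0 OR 0 = 0
N10 = N7 NOR N1 = 0 NOR 1 = 0

N3 = 0  N4 = 0  N10 = 0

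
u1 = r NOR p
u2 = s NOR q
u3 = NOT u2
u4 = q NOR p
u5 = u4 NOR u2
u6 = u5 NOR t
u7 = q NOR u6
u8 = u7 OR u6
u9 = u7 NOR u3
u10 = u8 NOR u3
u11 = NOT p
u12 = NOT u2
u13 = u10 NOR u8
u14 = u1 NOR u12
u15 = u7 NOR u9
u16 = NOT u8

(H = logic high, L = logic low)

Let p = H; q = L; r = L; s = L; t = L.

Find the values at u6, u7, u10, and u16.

u6 = H, u7 = L, u10 = L, u16 = L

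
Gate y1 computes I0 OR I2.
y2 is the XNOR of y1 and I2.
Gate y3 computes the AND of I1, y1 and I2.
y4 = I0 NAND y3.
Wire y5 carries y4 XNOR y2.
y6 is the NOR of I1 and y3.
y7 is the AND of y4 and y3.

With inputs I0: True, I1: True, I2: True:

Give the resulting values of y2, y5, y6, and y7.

y1 = I0 OR I2 = True OR True = True
y2 = y1 XNOR I2 = True XNOR True = True
y3 = I1 AND y1 AND I2 = True AND True AND True = True
y4 = I0 NAND y3 = True NAND True = False
y5 = y4 XNOR y2 = False XNOR True = False
y6 = I1 NOR y3 = True NOR True = False
y7 = y4 AND y3 = False AND True = False

y2 = True, y5 = False, y6 = False, y7 = False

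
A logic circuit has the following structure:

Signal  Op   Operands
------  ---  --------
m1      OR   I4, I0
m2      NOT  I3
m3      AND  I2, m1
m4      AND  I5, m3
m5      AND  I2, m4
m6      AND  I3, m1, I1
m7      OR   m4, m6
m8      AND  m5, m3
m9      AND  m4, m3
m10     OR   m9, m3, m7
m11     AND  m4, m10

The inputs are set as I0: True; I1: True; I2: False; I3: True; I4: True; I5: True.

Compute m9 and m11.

m9 = False; m11 = False

m1 = I4 OR I0 = True OR True = True
m3 = I2 AND m1 = False AND True = False
m4 = I5 AND m3 = True AND False = False
m6 = I3 AND m1 AND I1 = True AND True AND True = True
m7 = m4 OR m6 = False OR True = True
m9 = m4 AND m3 = False AND False = False
m10 = m9 OR m3 OR m7 = False OR False OR True = True
m11 = m4 AND m10 = False AND True = False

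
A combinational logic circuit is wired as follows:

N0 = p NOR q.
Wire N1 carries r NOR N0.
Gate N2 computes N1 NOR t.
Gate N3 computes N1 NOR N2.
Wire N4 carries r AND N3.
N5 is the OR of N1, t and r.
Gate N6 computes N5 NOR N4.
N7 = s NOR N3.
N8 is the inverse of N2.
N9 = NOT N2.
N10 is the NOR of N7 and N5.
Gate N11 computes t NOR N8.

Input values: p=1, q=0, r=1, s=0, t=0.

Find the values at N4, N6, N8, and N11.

N4 = 0; N6 = 0; N8 = 0; N11 = 1

N0 = p NOR q = 1 NOR 0 = 0
N1 = r NOR N0 = 1 NOR 0 = 0
N2 = N1 NOR t = 0 NOR 0 = 1
N3 = N1 NOR N2 = 0 NOR 1 = 0
N4 = r AND N3 = 1 AND 0 = 0
N5 = N1 OR t OR r = 0 OR 0 OR 1 = 1
N6 = N5 NOR N4 = 1 NOR 0 = 0
N8 = NOT N2 = NOT 1 = 0
N11 = t NOR N8 = 0 NOR 0 = 1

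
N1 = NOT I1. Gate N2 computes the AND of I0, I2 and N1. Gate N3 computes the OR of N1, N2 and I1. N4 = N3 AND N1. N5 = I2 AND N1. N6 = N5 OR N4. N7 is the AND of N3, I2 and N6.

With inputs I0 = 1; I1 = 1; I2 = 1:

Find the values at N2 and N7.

N2 = 0, N7 = 0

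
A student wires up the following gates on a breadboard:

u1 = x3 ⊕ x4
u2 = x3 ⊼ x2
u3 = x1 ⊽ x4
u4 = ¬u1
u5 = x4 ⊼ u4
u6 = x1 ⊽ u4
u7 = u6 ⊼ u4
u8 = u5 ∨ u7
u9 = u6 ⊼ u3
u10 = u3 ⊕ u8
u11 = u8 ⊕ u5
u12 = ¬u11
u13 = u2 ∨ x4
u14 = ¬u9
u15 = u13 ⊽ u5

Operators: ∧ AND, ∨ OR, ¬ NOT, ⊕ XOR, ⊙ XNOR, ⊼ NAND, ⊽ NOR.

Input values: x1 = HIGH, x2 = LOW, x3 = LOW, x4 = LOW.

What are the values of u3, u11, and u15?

u3 = LOW, u11 = LOW, u15 = LOW

u1 = x3 XOR x4 = LOW XOR LOW = LOW
u2 = x3 NAND x2 = LOW NAND LOW = HIGH
u3 = x1 NOR x4 = HIGH NOR LOW = LOW
u4 = NOT u1 = NOT LOW = HIGH
u5 = x4 NAND u4 = LOW NAND HIGH = HIGH
u6 = x1 NOR u4 = HIGH NOR HIGH = LOW
u7 = u6 NAND u4 = LOW NAND HIGH = HIGH
u8 = u5 OR u7 = HIGH OR HIGH = HIGH
u11 = u8 XOR u5 = HIGH XOR HIGH = LOW
u13 = u2 OR x4 = HIGH OR LOW = HIGH
u15 = u13 NOR u5 = HIGH NOR HIGH = LOW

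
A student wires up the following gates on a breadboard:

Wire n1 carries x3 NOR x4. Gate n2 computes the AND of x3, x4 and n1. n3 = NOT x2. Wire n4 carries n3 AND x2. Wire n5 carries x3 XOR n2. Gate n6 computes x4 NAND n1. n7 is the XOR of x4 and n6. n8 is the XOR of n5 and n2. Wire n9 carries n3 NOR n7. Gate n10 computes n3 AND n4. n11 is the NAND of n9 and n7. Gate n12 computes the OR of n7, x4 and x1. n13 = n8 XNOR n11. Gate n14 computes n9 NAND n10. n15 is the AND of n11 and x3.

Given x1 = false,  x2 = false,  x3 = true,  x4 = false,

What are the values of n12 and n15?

n12 = true  n15 = true

n1 = x3 NOR x4 = true NOR false = false
n3 = NOT x2 = NOT false = true
n6 = x4 NAND n1 = false NAND false = true
n7 = x4 XOR n6 = false XOR true = true
n9 = n3 NOR n7 = true NOR true = false
n11 = n9 NAND n7 = false NAND true = true
n12 = n7 OR x4 OR x1 = true OR false OR false = true
n15 = n11 AND x3 = true AND true = true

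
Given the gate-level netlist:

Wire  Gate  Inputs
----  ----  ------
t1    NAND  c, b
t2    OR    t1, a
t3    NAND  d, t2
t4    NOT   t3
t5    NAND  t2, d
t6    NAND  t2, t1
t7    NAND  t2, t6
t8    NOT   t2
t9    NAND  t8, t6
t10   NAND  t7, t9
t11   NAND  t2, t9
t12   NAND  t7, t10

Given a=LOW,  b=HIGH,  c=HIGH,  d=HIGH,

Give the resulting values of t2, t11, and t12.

t2 = LOW  t11 = HIGH  t12 = LOW

t1 = c NAND b = HIGH NAND HIGH = LOW
t2 = t1 OR a = LOW OR LOW = LOW
t6 = t2 NAND t1 = LOW NAND LOW = HIGH
t7 = t2 NAND t6 = LOW NAND HIGH = HIGH
t8 = NOT t2 = NOT LOW = HIGH
t9 = t8 NAND t6 = HIGH NAND HIGH = LOW
t10 = t7 NAND t9 = HIGH NAND LOW = HIGH
t11 = t2 NAND t9 = LOW NAND LOW = HIGH
t12 = t7 NAND t10 = HIGH NAND HIGH = LOW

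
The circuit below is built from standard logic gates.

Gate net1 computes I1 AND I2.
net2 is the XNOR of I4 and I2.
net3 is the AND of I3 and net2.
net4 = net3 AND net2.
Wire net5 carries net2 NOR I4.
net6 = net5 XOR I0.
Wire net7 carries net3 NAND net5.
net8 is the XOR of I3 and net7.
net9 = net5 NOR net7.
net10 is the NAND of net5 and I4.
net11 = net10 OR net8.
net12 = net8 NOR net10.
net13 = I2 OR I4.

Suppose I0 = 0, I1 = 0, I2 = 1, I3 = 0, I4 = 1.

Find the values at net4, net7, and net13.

net4 = 0, net7 = 1, net13 = 1

net2 = I4 XNOR I2 = 1 XNOR 1 = 1
net3 = I3 AND net2 = 0 AND 1 = 0
net4 = net3 AND net2 = 0 AND 1 = 0
net5 = net2 NOR I4 = 1 NOR 1 = 0
net7 = net3 NAND net5 = 0 NAND 0 = 1
net13 = I2 OR I4 = 1 OR 1 = 1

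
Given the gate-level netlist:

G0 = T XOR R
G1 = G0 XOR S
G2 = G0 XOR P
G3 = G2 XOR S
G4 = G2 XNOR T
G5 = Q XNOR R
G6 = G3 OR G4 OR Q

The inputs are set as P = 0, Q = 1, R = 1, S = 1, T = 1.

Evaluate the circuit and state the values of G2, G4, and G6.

G0 = T XOR R = 1 XOR 1 = 0
G2 = G0 XOR P = 0 XOR 0 = 0
G3 = G2 XOR S = 0 XOR 1 = 1
G4 = G2 XNOR T = 0 XNOR 1 = 0
G6 = G3 OR G4 OR Q = 1 OR 0 OR 1 = 1

G2 = 0  G4 = 0  G6 = 1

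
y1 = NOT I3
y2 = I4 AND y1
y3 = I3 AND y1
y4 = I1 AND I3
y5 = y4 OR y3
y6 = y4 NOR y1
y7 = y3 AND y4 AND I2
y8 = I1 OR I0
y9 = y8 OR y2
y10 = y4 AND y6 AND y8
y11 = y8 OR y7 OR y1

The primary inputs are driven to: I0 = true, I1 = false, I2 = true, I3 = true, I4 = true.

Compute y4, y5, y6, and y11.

y1 = NOT I3 = NOT true = false
y3 = I3 AND y1 = true AND false = false
y4 = I1 AND I3 = false AND true = false
y5 = y4 OR y3 = false OR false = false
y6 = y4 NOR y1 = false NOR false = true
y7 = y3 AND y4 AND I2 = false AND false AND true = false
y8 = I1 OR I0 = false OR true = true
y11 = y8 OR y7 OR y1 = true OR false OR false = true

y4 = false  y5 = false  y6 = true  y11 = true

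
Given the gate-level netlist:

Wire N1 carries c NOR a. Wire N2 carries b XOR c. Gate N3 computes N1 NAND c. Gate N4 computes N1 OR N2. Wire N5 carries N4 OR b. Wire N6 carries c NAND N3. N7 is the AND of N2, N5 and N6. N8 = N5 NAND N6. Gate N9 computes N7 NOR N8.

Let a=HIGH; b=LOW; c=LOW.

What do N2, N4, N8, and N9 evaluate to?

N1 = c NOR a = LOW NOR HIGH = LOW
N2 = b XOR c = LOW XOR LOW = LOW
N3 = N1 NAND c = LOW NAND LOW = HIGH
N4 = N1 OR N2 = LOW OR LOW = LOW
N5 = N4 OR b = LOW OR LOW = LOW
N6 = c NAND N3 = LOW NAND HIGH = HIGH
N7 = N2 AND N5 AND N6 = LOW AND LOW AND HIGH = LOW
N8 = N5 NAND N6 = LOW NAND HIGH = HIGH
N9 = N7 NOR N8 = LOW NOR HIGH = LOW

N2 = LOW, N4 = LOW, N8 = HIGH, N9 = LOW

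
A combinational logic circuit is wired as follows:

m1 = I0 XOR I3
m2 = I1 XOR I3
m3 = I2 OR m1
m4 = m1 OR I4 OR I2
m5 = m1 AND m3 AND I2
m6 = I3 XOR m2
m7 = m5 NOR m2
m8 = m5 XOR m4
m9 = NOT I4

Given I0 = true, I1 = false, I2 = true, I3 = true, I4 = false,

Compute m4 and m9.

m4 = true  m9 = true

m1 = I0 XOR I3 = true XOR true = false
m4 = m1 OR I4 OR I2 = false OR false OR true = true
m9 = NOT I4 = NOT false = true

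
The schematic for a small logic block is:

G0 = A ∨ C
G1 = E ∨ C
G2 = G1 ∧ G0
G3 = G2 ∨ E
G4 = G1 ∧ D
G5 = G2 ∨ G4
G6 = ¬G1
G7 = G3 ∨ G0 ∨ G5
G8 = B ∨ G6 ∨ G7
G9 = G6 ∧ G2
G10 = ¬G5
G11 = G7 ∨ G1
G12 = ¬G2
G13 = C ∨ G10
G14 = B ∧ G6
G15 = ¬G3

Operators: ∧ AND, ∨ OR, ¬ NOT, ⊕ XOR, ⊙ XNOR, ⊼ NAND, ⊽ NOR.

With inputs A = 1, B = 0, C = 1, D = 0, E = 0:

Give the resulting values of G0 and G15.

G0 = 1; G15 = 0

G0 = A OR C = 1 OR 1 = 1
G1 = E OR C = 0 OR 1 = 1
G2 = G1 AND G0 = 1 AND 1 = 1
G3 = G2 OR E = 1 OR 0 = 1
G15 = NOT G3 = NOT 1 = 0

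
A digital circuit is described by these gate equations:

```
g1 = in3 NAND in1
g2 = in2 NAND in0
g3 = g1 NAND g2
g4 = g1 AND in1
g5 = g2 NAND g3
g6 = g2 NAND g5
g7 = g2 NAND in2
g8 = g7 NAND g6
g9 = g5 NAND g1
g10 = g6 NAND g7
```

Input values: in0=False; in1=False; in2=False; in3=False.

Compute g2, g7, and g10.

g2 = True; g7 = True; g10 = True

g1 = in3 NAND in1 = False NAND False = True
g2 = in2 NAND in0 = False NAND False = True
g3 = g1 NAND g2 = True NAND True = False
g5 = g2 NAND g3 = True NAND False = True
g6 = g2 NAND g5 = True NAND True = False
g7 = g2 NAND in2 = True NAND False = True
g10 = g6 NAND g7 = False NAND True = True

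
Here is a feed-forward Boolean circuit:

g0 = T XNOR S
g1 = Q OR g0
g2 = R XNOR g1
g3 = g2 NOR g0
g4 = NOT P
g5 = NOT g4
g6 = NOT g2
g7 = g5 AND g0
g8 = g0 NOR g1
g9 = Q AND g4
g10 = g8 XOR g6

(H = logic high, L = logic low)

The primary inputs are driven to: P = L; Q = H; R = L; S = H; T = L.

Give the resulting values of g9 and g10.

g9 = H; g10 = H

g0 = T XNOR S = L XNOR H = L
g1 = Q OR g0 = H OR L = H
g2 = R XNOR g1 = L XNOR H = L
g4 = NOT P = NOT L = H
g6 = NOT g2 = NOT L = H
g8 = g0 NOR g1 = L NOR H = L
g9 = Q AND g4 = H AND H = H
g10 = g8 XOR g6 = L XOR H = H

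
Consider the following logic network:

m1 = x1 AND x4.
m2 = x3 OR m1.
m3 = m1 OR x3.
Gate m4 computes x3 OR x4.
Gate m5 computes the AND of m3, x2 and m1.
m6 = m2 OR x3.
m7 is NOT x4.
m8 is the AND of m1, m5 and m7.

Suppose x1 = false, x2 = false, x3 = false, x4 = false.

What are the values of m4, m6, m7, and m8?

m4 = false, m6 = false, m7 = true, m8 = false

m1 = x1 AND x4 = false AND false = false
m2 = x3 OR m1 = false OR false = false
m3 = m1 OR x3 = false OR false = false
m4 = x3 OR x4 = false OR false = false
m5 = m3 AND x2 AND m1 = false AND false AND false = false
m6 = m2 OR x3 = false OR false = false
m7 = NOT x4 = NOT false = true
m8 = m1 AND m5 AND m7 = false AND false AND true = false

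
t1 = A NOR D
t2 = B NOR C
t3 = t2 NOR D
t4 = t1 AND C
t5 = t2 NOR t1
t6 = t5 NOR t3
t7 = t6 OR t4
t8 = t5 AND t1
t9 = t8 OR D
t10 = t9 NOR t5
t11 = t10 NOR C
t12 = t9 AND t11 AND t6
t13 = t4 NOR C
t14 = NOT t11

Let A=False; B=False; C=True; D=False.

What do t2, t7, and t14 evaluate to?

t1 = A NOR D = False NOR False = True
t2 = B NOR C = False NOR True = False
t3 = t2 NOR D = False NOR False = True
t4 = t1 AND C = True AND True = True
t5 = t2 NOR t1 = False NOR True = False
t6 = t5 NOR t3 = False NOR True = False
t7 = t6 OR t4 = False OR True = True
t8 = t5 AND t1 = False AND True = False
t9 = t8 OR D = False OR False = False
t10 = t9 NOR t5 = False NOR False = True
t11 = t10 NOR C = True NOR True = False
t14 = NOT t11 = NOT False = True

t2 = False; t7 = True; t14 = True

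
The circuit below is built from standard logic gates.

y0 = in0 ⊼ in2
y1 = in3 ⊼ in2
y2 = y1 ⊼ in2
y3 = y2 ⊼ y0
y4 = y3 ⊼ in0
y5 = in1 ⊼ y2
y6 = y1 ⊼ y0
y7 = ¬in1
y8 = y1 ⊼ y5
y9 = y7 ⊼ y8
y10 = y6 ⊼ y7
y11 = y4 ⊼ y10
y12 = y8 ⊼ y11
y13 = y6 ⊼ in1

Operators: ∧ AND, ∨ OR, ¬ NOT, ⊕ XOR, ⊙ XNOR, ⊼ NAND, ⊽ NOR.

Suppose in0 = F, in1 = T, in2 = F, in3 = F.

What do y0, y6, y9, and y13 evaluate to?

y0 = in0 NAND in2 = F NAND F = T
y1 = in3 NAND in2 = F NAND F = T
y2 = y1 NAND in2 = T NAND F = T
y5 = in1 NAND y2 = T NAND T = F
y6 = y1 NAND y0 = T NAND T = F
y7 = NOT in1 = NOT T = F
y8 = y1 NAND y5 = T NAND F = T
y9 = y7 NAND y8 = F NAND T = T
y13 = y6 NAND in1 = F NAND T = T

y0 = T  y6 = F  y9 = T  y13 = T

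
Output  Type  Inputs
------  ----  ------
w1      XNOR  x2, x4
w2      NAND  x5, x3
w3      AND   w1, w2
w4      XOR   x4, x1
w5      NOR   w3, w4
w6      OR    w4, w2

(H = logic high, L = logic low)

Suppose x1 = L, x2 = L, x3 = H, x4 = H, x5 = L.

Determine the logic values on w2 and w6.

w2 = x5 NAND x3 = L NAND H = H
w4 = x4 XOR x1 = H XOR L = H
w6 = w4 OR w2 = H OR H = H

w2 = H, w6 = H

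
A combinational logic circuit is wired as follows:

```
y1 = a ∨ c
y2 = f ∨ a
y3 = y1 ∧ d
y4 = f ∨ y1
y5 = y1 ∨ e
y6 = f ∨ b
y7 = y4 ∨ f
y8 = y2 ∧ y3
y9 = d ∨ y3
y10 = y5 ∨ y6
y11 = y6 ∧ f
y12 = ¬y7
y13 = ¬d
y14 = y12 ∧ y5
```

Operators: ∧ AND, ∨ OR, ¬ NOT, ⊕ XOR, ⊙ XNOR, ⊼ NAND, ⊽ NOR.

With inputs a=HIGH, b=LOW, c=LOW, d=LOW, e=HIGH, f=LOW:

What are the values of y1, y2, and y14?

y1 = a OR c = HIGH OR LOW = HIGH
y2 = f OR a = LOW OR HIGH = HIGH
y4 = f OR y1 = LOW OR HIGH = HIGH
y5 = y1 OR e = HIGH OR HIGH = HIGH
y7 = y4 OR f = HIGH OR LOW = HIGH
y12 = NOT y7 = NOT HIGH = LOW
y14 = y12 AND y5 = LOW AND HIGH = LOW

y1 = HIGH, y2 = HIGH, y14 = LOW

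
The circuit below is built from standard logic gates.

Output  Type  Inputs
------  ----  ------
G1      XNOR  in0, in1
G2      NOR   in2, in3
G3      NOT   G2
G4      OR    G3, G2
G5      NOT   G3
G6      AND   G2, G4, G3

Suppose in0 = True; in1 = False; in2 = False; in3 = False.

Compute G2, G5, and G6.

G2 = in2 NOR in3 = False NOR False = True
G3 = NOT G2 = NOT True = False
G4 = G3 OR G2 = False OR True = True
G5 = NOT G3 = NOT False = True
G6 = G2 AND G4 AND G3 = True AND True AND False = False

G2 = True, G5 = True, G6 = False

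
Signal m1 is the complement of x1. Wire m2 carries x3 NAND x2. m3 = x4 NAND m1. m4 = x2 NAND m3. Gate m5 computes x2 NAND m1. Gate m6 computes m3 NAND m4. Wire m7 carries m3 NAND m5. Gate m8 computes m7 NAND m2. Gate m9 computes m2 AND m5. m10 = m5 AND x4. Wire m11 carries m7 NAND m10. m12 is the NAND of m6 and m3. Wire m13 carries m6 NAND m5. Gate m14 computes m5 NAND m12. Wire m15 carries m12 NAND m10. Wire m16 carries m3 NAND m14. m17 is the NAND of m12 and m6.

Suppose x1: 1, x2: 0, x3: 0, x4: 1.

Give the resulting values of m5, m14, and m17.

m5 = 1, m14 = 0, m17 = 1

m1 = NOT x1 = NOT 1 = 0
m3 = x4 NAND m1 = 1 NAND 0 = 1
m4 = x2 NAND m3 = 0 NAND 1 = 1
m5 = x2 NAND m1 = 0 NAND 0 = 1
m6 = m3 NAND m4 = 1 NAND 1 = 0
m12 = m6 NAND m3 = 0 NAND 1 = 1
m14 = m5 NAND m12 = 1 NAND 1 = 0
m17 = m12 NAND m6 = 1 NAND 0 = 1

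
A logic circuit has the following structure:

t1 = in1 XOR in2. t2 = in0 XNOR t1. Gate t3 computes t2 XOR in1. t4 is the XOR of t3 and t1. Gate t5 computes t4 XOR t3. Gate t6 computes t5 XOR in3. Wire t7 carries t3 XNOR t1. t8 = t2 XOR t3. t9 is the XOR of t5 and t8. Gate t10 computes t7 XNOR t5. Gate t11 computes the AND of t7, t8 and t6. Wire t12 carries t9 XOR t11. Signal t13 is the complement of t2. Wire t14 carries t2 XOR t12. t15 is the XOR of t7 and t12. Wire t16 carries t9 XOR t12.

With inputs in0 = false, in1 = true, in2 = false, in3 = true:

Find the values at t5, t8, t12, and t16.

t1 = in1 XOR in2 = true XOR false = true
t2 = in0 XNOR t1 = false XNOR true = false
t3 = t2 XOR in1 = false XOR true = true
t4 = t3 XOR t1 = true XOR true = false
t5 = t4 XOR t3 = false XOR true = true
t6 = t5 XOR in3 = true XOR true = false
t7 = t3 XNOR t1 = true XNOR true = true
t8 = t2 XOR t3 = false XOR true = true
t9 = t5 XOR t8 = true XOR true = false
t11 = t7 AND t8 AND t6 = true AND true AND false = false
t12 = t9 XOR t11 = false XOR false = false
t16 = t9 XOR t12 = false XOR false = false

t5 = true, t8 = true, t12 = false, t16 = false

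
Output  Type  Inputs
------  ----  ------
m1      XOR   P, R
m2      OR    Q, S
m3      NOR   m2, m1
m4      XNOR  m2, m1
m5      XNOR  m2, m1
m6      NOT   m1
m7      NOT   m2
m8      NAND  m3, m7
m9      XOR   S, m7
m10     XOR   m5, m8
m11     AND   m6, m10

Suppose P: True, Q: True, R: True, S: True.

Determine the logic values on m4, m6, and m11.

m4 = False, m6 = True, m11 = True

m1 = P XOR R = True XOR True = False
m2 = Q OR S = True OR True = True
m3 = m2 NOR m1 = True NOR False = False
m4 = m2 XNOR m1 = True XNOR False = False
m5 = m2 XNOR m1 = True XNOR False = False
m6 = NOT m1 = NOT False = True
m7 = NOT m2 = NOT True = False
m8 = m3 NAND m7 = False NAND False = True
m10 = m5 XOR m8 = False XOR True = True
m11 = m6 AND m10 = True AND True = True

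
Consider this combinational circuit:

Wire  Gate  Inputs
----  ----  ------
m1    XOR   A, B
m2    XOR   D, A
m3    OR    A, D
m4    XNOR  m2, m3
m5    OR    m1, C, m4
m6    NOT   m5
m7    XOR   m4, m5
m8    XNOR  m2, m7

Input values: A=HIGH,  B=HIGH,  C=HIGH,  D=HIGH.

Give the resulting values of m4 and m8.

m1 = A XOR B = HIGH XOR HIGH = LOW
m2 = D XOR A = HIGH XOR HIGH = LOW
m3 = A OR D = HIGH OR HIGH = HIGH
m4 = m2 XNOR m3 = LOW XNOR HIGH = LOW
m5 = m1 OR C OR m4 = LOW OR HIGH OR LOW = HIGH
m7 = m4 XOR m5 = LOW XOR HIGH = HIGH
m8 = m2 XNOR m7 = LOW XNOR HIGH = LOW

m4 = LOW, m8 = LOW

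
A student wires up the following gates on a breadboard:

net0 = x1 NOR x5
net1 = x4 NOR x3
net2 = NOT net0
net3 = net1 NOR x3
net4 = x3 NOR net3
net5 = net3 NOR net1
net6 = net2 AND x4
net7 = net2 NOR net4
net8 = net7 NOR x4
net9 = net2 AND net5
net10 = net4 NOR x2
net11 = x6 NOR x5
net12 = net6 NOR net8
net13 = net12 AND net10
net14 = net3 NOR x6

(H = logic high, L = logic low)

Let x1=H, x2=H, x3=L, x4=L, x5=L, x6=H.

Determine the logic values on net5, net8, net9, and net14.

net0 = x1 NOR x5 = H NOR L = L
net1 = x4 NOR x3 = L NOR L = H
net2 = NOT net0 = NOT L = H
net3 = net1 NOR x3 = H NOR L = L
net4 = x3 NOR net3 = L NOR L = H
net5 = net3 NOR net1 = L NOR H = L
net7 = net2 NOR net4 = H NOR H = L
net8 = net7 NOR x4 = L NOR L = H
net9 = net2 AND net5 = H AND L = L
net14 = net3 NOR x6 = L NOR H = L

net5 = L, net8 = H, net9 = L, net14 = L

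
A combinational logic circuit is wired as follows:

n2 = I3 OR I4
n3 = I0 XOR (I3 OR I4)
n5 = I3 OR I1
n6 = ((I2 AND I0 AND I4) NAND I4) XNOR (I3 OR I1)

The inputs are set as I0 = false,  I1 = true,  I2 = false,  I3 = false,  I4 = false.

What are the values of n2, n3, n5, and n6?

n2 = false OR false = false
n3 = false XOR (false OR false) = false
n5 = false OR true = true
n6 = ((false AND false AND false) NAND false) XNOR (false OR true) = true

n2 = false  n3 = false  n5 = true  n6 = true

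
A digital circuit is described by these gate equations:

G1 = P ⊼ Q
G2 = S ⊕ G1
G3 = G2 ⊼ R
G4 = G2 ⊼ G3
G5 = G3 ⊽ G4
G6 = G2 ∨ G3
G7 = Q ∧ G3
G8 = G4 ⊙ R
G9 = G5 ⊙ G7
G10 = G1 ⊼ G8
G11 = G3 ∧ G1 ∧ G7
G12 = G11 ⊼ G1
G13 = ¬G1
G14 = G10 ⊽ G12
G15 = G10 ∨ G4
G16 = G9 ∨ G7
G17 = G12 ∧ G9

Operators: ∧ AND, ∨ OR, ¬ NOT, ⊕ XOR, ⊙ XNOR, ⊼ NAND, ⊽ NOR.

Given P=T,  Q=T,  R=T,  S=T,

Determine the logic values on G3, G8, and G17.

G3 = F, G8 = T, G17 = T

G1 = P NAND Q = T NAND T = F
G2 = S XOR G1 = T XOR F = T
G3 = G2 NAND R = T NAND T = F
G4 = G2 NAND G3 = T NAND F = T
G5 = G3 NOR G4 = F NOR T = F
G7 = Q AND G3 = T AND F = F
G8 = G4 XNOR R = T XNOR T = T
G9 = G5 XNOR G7 = F XNOR F = T
G11 = G3 AND G1 AND G7 = F AND F AND F = F
G12 = G11 NAND G1 = F NAND F = T
G17 = G12 AND G9 = T AND T = T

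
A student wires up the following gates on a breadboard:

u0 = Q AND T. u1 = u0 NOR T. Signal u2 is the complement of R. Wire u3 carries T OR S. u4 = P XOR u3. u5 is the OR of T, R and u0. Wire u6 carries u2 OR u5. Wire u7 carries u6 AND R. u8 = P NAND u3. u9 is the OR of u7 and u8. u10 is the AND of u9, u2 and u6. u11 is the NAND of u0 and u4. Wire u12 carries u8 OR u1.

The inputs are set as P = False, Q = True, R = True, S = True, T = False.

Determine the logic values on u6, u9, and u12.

u0 = Q AND T = True AND False = False
u1 = u0 NOR T = False NOR False = True
u2 = NOT R = NOT True = False
u3 = T OR S = False OR True = True
u5 = T OR R OR u0 = False OR True OR False = True
u6 = u2 OR u5 = False OR True = True
u7 = u6 AND R = True AND True = True
u8 = P NAND u3 = False NAND True = True
u9 = u7 OR u8 = True OR True = True
u12 = u8 OR u1 = True OR True = True

u6 = True, u9 = True, u12 = True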